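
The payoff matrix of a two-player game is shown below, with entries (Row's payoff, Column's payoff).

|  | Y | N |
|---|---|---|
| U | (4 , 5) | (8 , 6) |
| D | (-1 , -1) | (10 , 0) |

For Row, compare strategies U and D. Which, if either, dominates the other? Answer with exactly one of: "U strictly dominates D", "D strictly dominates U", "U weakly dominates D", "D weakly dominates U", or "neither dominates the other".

neither dominates the other

Compare U to D across each opponent action: Y: 4>-1, N: 8<10.
U does better at Y but worse at N; neither strategy dominates the other.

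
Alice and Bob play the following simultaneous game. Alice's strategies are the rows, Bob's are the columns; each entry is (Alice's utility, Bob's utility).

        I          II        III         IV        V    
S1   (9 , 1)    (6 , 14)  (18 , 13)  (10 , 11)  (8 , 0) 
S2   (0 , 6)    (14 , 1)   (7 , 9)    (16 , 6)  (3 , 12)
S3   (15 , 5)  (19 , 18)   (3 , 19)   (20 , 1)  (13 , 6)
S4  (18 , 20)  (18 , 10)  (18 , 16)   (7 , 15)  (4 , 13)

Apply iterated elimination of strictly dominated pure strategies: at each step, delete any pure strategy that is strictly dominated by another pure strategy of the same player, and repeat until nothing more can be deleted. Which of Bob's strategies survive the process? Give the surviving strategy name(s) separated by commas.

I, II, III

For Bob, III strictly dominates IV on the remaining rows (S1: 13>11, S2: 9>6, S3: 19>1, S4: 16>15); eliminate IV.
For Alice, S4 strictly dominates S2 on the remaining columns (I: 18>0, II: 18>14, III: 18>7, V: 4>3); eliminate S2.
For Bob, III strictly dominates V on the remaining rows (S1: 13>0, S3: 19>6, S4: 16>13); eliminate V.
Among the remaining strategies, none is strictly dominated by another pure strategy of the same player, so the elimination stops.
Surviving strategies — Alice: {S1, S3, S4}; Bob: {I, II, III}.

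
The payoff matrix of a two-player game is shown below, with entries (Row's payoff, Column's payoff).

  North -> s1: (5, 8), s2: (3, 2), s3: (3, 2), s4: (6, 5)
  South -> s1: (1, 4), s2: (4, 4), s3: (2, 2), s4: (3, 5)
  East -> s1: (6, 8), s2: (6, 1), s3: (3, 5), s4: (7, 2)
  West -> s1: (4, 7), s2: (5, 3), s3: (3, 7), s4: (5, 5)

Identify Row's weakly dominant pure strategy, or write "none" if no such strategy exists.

East vs North: s1: 6>5, s2: 6>3, s3: 3=3, s4: 7>6.
East vs South: s1: 6>1, s2: 6>4, s3: 3>2, s4: 7>3.
East vs West: s1: 6>4, s2: 6>5, s3: 3=3, s4: 7>5.
East is at least as good as every other strategy against every opponent action, so it is weakly dominant.

East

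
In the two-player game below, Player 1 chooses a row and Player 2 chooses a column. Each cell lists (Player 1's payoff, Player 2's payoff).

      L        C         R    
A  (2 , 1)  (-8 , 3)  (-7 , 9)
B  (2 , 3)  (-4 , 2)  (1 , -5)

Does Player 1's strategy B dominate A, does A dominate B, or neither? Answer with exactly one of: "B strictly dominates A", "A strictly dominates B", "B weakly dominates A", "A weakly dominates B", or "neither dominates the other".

B weakly dominates A

B's payoffs vs A's, by Player 2's action — L: 2=2, C: -4>-8, R: 1>-7.
B is at least as good everywhere and strictly better somewhere (tied only at L), so B weakly but not strictly dominates A.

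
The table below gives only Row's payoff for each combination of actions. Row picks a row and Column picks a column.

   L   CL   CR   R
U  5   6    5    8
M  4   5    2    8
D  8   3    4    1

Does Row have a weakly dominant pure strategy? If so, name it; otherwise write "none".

U fails to dominate D at L (5<8).
M fails to dominate U at L (4<5).
D fails to dominate U at CL (3<6).
No single strategy dominates all the others.

none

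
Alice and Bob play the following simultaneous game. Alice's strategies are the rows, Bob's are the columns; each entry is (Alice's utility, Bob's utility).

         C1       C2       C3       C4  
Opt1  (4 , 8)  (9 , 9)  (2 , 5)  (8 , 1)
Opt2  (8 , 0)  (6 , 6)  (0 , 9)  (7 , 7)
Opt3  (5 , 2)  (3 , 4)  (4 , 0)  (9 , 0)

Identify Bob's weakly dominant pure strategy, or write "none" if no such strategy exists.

none

C1 fails to dominate C2 at Opt1 (8<9).
C2 fails to dominate C3 at Opt2 (6<9).
C3 fails to dominate C1 at Opt1 (5<8).
C4 fails to dominate C1 at Opt1 (1<8).
No single strategy dominates all the others.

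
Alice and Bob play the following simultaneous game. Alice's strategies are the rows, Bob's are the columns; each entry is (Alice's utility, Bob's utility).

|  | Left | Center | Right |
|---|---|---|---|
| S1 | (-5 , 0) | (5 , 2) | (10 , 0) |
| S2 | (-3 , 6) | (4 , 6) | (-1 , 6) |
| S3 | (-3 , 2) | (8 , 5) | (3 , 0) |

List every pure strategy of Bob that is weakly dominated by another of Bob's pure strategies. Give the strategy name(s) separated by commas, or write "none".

Left is weakly dominated by Center (S1: 2>0, S2: 6=6, S3: 5>2).
Center is not dominated — it holds its own against Left at S1 (2>0); Right at S1 (2>0).
Right: dominated, since Left does at least as well everywhere (S1: 0=0, S2: 6=6, S3: 2>0).

Left, Right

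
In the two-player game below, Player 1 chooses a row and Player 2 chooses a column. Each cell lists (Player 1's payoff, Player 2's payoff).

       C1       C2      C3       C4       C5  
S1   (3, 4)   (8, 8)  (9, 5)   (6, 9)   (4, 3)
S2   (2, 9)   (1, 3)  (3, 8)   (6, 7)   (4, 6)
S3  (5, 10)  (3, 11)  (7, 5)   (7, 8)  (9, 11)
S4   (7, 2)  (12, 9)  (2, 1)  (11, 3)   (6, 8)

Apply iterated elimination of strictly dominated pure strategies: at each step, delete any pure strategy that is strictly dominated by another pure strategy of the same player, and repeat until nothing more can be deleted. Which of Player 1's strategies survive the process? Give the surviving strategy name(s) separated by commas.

For Player 1, S3 strictly dominates S2 on the remaining columns (C1: 5>2, C2: 3>1, C3: 7>3, C4: 7>6, C5: 9>4); eliminate S2.
Player 2's strategy C1 is strictly dominated by C2 (S1: 8>4, S3: 11>10, S4: 9>2) and is removed.
Column C3 is eliminated: C2 beats it against every remaining row (S1: 8>5, S3: 11>5, S4: 9>1).
For Player 1, S4 strictly dominates S1 on the remaining columns (C2: 12>8, C4: 11>6, C5: 6>4); eliminate S1.
Column C4 is eliminated: C2 beats it against every remaining row (S3: 11>8, S4: 9>3).
Among the remaining strategies, none is strictly dominated by another pure strategy of the same player, so the elimination stops.
Surviving strategies — Player 1: {S3, S4}; Player 2: {C2, C5}.

S3, S4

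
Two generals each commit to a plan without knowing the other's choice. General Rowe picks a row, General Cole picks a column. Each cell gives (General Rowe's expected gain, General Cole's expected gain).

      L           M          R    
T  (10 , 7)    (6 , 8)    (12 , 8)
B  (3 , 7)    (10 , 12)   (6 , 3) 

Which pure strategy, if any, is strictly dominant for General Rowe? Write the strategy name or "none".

T fails to dominate B at M (6<10).
B fails to dominate T at L (3<10).
No single strategy dominates all the others.

none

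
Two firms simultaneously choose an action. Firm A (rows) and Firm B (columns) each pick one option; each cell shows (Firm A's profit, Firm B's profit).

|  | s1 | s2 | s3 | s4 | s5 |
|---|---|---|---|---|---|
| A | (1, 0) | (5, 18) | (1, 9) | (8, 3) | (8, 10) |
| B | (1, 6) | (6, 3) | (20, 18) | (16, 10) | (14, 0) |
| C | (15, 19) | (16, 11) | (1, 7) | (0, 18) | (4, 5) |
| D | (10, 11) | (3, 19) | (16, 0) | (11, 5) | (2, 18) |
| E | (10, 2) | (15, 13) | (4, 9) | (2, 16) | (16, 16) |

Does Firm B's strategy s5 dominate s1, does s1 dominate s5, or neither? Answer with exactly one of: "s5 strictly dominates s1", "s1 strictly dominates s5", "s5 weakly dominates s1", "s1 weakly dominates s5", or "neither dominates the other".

neither dominates the other

s5's payoffs vs s1's, by Firm A's action — A: 10>0, B: 0<6, C: 5<19, D: 18>11, E: 16>2.
s5 does better at A, D, E but worse at B, C; neither strategy dominates the other.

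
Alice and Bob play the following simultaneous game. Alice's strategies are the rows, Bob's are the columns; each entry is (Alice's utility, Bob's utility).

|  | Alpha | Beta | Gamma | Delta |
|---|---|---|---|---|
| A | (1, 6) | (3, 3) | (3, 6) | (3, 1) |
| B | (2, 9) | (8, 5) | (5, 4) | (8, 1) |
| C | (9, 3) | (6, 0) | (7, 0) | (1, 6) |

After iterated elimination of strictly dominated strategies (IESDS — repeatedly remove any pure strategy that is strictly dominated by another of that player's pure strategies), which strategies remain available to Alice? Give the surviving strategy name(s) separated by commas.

Alice's strategy A is strictly dominated by B (Alpha: 2>1, Beta: 8>3, Gamma: 5>3, Delta: 8>3) and is removed.
Column Beta is eliminated: Alpha beats it against every remaining row (B: 9>5, C: 3>0).
Bob's strategy Gamma is strictly dominated by Alpha (B: 9>4, C: 3>0) and is removed.
Among the remaining strategies, none is strictly dominated by another pure strategy of the same player, so the elimination stops.
Surviving strategies — Alice: {B, C}; Bob: {Alpha, Delta}.

B, C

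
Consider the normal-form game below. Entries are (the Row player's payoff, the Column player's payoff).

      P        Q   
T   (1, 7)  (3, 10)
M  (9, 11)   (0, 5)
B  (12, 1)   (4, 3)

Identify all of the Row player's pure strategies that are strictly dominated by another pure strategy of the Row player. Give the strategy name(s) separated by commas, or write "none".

T is strictly dominated by B (P: 12>1, Q: 4>3).
M: dominated, since B does at least as well everywhere (P: 12>9, Q: 4>0).
B is not dominated — it holds its own against T at P (12>1); M at P (12>9).

T, M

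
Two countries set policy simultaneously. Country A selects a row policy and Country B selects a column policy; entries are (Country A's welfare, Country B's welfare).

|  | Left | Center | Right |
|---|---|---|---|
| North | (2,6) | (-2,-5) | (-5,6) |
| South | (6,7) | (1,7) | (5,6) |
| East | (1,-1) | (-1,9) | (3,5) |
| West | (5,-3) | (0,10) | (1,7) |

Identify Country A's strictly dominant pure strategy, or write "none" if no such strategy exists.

South vs North: Left: 6>2, Center: 1>-2, Right: 5>-5.
South vs East: Left: 6>1, Center: 1>-1, Right: 5>3.
South vs West: Left: 6>5, Center: 1>0, Right: 5>1.
South strictly beats every other strategy against every opponent action, so it is strictly dominant.

South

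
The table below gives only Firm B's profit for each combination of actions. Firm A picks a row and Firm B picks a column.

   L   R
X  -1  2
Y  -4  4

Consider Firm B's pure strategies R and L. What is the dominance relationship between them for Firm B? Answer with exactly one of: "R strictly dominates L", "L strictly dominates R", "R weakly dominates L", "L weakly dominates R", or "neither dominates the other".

Compare R to L across each choice by Firm A: X: 2>-1, Y: 4>-4.
Every comparison favours R, so R strictly dominates L.

R strictly dominates L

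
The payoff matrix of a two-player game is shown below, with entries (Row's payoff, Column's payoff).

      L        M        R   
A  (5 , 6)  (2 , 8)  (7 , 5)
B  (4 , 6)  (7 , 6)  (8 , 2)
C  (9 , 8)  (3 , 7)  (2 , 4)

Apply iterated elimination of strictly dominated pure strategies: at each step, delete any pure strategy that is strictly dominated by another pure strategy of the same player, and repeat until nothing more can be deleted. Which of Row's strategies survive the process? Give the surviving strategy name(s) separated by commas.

Column R is eliminated: L beats it against every remaining row (A: 6>5, B: 6>2, C: 8>4).
Row A is eliminated: C beats it against every remaining column (L: 9>5, M: 3>2).
Among the remaining strategies, none is strictly dominated by another pure strategy of the same player, so the elimination stops.
Surviving strategies — Row: {B, C}; Column: {L, M}.

B, C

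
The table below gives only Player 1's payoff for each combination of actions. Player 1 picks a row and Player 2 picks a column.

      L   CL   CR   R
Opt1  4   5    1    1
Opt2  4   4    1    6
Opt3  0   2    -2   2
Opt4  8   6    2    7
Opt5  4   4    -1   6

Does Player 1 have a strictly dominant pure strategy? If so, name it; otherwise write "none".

Opt4

Opt4 vs Opt1: L: 8>4, CL: 6>5, CR: 2>1, R: 7>1.
Opt4 vs Opt2: L: 8>4, CL: 6>4, CR: 2>1, R: 7>6.
Opt4 vs Opt3: L: 8>0, CL: 6>2, CR: 2>-2, R: 7>2.
Opt4 vs Opt5: L: 8>4, CL: 6>4, CR: 2>-1, R: 7>6.
Opt4 strictly beats every other strategy against every opponent action, so it is strictly dominant.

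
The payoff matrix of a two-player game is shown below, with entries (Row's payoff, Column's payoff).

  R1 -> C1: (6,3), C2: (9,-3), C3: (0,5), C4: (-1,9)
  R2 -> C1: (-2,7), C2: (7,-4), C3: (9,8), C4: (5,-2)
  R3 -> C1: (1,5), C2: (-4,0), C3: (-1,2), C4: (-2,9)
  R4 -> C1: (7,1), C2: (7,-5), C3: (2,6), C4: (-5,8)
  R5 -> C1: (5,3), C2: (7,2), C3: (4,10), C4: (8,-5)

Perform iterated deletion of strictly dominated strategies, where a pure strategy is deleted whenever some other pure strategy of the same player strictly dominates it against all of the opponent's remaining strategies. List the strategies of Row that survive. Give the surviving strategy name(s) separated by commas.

R2

Row R3 is eliminated: R1 beats it against every remaining column (C1: 6>1, C2: 9>-4, C3: 0>-1, C4: -1>-2).
For Column, C3 strictly dominates C1 on the remaining rows (R1: 5>3, R2: 8>7, R4: 6>1, R5: 10>3); eliminate C1.
Column's strategy C2 is strictly dominated by C3 (R1: 5>-3, R2: 8>-4, R4: 6>-5, R5: 10>2) and is removed.
Row R1 is eliminated: R2 beats it against every remaining column (C3: 9>0, C4: 5>-1).
Row's strategy R4 is strictly dominated by R2 (C3: 9>2, C4: 5>-5) and is removed.
Column C4 is eliminated: C3 beats it against every remaining row (R2: 8>-2, R5: 10>-5).
Row's strategy R5 is strictly dominated by R2 (C3: 9>4) and is removed.
Among the remaining strategies, none is strictly dominated by another pure strategy of the same player, so the elimination stops.
Surviving strategies — Row: {R2}; Column: {C3}.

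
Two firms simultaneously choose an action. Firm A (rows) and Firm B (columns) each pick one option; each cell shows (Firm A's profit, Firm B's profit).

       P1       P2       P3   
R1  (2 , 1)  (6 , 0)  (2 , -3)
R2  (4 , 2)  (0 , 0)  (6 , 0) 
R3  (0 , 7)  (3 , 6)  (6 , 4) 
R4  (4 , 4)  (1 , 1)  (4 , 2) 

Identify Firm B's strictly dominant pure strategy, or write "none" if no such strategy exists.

P1

P1 vs P2: R1: 1>0, R2: 2>0, R3: 7>6, R4: 4>1.
P1 vs P3: R1: 1>-3, R2: 2>0, R3: 7>4, R4: 4>2.
P1 strictly beats every other strategy against every opponent action, so it is strictly dominant.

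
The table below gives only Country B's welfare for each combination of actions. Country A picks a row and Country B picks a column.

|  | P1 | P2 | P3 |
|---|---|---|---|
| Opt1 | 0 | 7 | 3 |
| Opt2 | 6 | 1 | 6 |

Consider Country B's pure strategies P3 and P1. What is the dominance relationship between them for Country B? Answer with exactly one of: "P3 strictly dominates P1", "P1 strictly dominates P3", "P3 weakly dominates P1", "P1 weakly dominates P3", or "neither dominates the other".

P3 weakly dominates P1

P3's payoffs vs P1's, by Country A's action — Opt1: 3>0, Opt2: 6=6.
P3 is at least as good everywhere and strictly better somewhere (tied only at Opt2), so P3 weakly but not strictly dominates P1.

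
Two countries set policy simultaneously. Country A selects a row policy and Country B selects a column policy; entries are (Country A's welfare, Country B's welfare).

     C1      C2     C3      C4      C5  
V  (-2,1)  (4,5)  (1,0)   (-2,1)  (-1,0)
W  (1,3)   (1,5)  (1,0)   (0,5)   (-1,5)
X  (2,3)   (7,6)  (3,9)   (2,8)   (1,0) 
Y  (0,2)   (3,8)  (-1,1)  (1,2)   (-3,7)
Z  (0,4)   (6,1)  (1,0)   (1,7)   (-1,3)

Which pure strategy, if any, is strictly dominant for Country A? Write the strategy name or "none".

X vs V: C1: 2>-2, C2: 7>4, C3: 3>1, C4: 2>-2, C5: 1>-1.
X vs W: C1: 2>1, C2: 7>1, C3: 3>1, C4: 2>0, C5: 1>-1.
X vs Y: C1: 2>0, C2: 7>3, C3: 3>-1, C4: 2>1, C5: 1>-3.
X vs Z: C1: 2>0, C2: 7>6, C3: 3>1, C4: 2>1, C5: 1>-1.
X strictly beats every other strategy against every opponent action, so it is strictly dominant.

X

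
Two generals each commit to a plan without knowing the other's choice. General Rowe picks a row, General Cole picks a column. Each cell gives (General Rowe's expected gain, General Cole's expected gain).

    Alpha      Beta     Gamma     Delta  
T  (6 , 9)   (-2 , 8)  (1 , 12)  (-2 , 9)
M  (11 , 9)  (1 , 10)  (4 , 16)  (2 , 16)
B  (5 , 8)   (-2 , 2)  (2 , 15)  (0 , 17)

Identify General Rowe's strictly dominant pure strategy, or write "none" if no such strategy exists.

M

M vs T: Alpha: 11>6, Beta: 1>-2, Gamma: 4>1, Delta: 2>-2.
M vs B: Alpha: 11>5, Beta: 1>-2, Gamma: 4>2, Delta: 2>0.
M strictly beats every other strategy against every opponent action, so it is strictly dominant.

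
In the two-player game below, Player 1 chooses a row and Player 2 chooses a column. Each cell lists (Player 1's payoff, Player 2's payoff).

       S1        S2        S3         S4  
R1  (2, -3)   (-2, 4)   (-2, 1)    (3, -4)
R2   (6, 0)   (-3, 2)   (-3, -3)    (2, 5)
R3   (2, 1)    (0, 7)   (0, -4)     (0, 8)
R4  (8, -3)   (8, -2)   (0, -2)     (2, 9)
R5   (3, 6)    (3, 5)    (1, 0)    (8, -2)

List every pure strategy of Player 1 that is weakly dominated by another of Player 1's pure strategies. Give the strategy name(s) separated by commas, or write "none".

R1, R2, R3

R1 is weakly dominated by R5 (S1: 3>2, S2: 3>-2, S3: 1>-2, S4: 8>3).
R2: dominated, since R4 does at least as well everywhere (S1: 8>6, S2: 8>-3, S3: 0>-3, S4: 2=2).
R4 weakly dominates R3 — S1: 8>2, S2: 8>0, S3: 0=0, S4: 2>0.
Nothing dominates R4: R1 at S1 (8>2); R2 at S1 (8>6); R3 at S1 (8>2); R5 at S1 (8>3).
Nothing dominates R5: R1 at S1 (3>2); R2 at S2 (3>-3); R3 at S1 (3>2); R4 at S3 (1>0).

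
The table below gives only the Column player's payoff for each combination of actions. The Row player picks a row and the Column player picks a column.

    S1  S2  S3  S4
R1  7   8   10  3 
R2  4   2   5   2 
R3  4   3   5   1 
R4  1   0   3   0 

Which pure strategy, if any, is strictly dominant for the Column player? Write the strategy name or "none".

S3

S3 vs S1: R1: 10>7, R2: 5>4, R3: 5>4, R4: 3>1.
S3 vs S2: R1: 10>8, R2: 5>2, R3: 5>3, R4: 3>0.
S3 vs S4: R1: 10>3, R2: 5>2, R3: 5>1, R4: 3>0.
S3 strictly beats every other strategy against every opponent action, so it is strictly dominant.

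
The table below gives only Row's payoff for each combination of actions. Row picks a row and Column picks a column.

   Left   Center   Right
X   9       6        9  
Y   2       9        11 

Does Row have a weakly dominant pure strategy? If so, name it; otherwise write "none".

none

X fails to dominate Y at Center (6<9).
Y fails to dominate X at Left (2<9).
No single strategy dominates all the others.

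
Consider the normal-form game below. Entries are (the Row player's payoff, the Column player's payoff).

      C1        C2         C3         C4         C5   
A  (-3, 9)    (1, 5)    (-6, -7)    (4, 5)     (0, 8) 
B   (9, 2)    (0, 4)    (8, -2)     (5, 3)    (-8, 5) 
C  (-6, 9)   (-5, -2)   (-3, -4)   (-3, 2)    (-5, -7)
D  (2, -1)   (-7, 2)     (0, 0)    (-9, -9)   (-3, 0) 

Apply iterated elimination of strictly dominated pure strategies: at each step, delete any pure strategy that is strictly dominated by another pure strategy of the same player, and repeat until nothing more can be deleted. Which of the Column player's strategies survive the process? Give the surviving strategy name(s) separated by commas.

The Column player's strategy C3 is strictly dominated by C2 (A: 5>-7, B: 4>-2, C: -2>-4, D: 2>0) and is removed.
The Row player's strategy C is strictly dominated by A (C1: -3>-6, C2: 1>-5, C4: 4>-3, C5: 0>-5) and is removed.
The Column player's strategy C4 is strictly dominated by C5 (A: 8>5, B: 5>3, D: 0>-9) and is removed.
Among the remaining strategies, none is strictly dominated by another pure strategy of the same player, so the elimination stops.
Surviving strategies — the Row player: {A, B, D}; the Column player: {C1, C2, C5}.

C1, C2, C5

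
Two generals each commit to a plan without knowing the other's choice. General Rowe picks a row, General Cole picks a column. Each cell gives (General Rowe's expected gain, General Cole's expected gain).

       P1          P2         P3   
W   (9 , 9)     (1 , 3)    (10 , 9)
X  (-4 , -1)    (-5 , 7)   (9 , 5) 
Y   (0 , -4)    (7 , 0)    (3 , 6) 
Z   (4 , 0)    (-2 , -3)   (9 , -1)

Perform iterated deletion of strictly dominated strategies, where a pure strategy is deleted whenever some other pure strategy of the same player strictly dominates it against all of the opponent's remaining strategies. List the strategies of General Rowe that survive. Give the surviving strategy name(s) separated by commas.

Row X is eliminated: W beats it against every remaining column (P1: 9>-4, P2: 1>-5, P3: 10>9).
For General Rowe, W strictly dominates Z on the remaining columns (P1: 9>4, P2: 1>-2, P3: 10>9); eliminate Z.
General Cole's strategy P2 is strictly dominated by P3 (W: 9>3, Y: 6>0) and is removed.
Row Y is eliminated: W beats it against every remaining column (P1: 9>0, P3: 10>3).
Among the remaining strategies, none is strictly dominated by another pure strategy of the same player, so the elimination stops.
Surviving strategies — General Rowe: {W}; General Cole: {P1, P3}.

W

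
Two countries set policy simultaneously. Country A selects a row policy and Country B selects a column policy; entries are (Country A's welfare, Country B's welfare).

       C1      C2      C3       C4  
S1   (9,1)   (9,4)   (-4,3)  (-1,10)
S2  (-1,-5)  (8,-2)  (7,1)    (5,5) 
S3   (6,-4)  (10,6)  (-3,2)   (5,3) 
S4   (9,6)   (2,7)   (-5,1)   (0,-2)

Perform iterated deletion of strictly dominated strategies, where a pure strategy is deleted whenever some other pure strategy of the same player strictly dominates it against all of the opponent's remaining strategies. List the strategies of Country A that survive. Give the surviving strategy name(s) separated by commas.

Column C1 is eliminated: C2 beats it against every remaining row (S1: 4>1, S2: -2>-5, S3: 6>-4, S4: 7>6).
For Country A, S3 strictly dominates S1 on the remaining columns (C2: 10>9, C3: -3>-4, C4: 5>-1); eliminate S1.
Row S4 is eliminated: S2 beats it against every remaining column (C2: 8>2, C3: 7>-5, C4: 5>0).
Column C3 is eliminated: C4 beats it against every remaining row (S2: 5>1, S3: 3>2).
Among the remaining strategies, none is strictly dominated by another pure strategy of the same player, so the elimination stops.
Surviving strategies — Country A: {S2, S3}; Country B: {C2, C4}.

S2, S3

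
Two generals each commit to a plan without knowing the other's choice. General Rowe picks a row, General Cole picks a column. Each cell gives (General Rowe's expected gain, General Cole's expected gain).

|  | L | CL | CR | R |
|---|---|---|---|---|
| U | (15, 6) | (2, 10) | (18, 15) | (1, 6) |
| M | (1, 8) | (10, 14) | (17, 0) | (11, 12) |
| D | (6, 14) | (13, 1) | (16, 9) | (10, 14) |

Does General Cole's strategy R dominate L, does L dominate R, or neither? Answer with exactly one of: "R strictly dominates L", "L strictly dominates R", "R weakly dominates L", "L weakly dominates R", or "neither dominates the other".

Compare R to L across each opponent action: U: 6=6, M: 12>8, D: 14=14.
R is at least as good everywhere and strictly better somewhere (tied only at U, D), so R weakly but not strictly dominates L.

R weakly dominates L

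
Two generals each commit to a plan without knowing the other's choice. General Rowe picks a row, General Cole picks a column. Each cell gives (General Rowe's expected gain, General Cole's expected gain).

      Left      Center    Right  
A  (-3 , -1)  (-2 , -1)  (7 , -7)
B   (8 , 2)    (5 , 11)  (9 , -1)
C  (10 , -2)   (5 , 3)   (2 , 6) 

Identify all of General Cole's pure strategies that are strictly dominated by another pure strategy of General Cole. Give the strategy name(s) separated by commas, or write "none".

none

Left is not dominated — it holds its own against Center at A (-1=-1); Right at A (-1>-7).
Center: no other strategy beats it everywhere (Left at A (-1=-1); Right at A (-1>-7)).
Right is not dominated — it holds its own against Left at C (6>-2); Center at C (6>3).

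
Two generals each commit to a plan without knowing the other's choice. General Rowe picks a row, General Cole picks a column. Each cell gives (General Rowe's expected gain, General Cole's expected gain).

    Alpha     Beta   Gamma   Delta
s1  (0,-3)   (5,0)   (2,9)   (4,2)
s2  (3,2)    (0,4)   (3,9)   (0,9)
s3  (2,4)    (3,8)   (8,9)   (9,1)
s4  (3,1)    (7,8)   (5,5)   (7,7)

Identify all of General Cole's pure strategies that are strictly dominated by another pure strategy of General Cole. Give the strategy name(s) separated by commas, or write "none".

Alpha

Alpha is strictly dominated by Beta (s1: 0>-3, s2: 4>2, s3: 8>4, s4: 8>1).
Beta: no other strategy beats it everywhere (Alpha at s1 (0>-3); Gamma at s4 (8>5); Delta at s3 (8>1)).
Gamma is not dominated — it holds its own against Alpha at s1 (9>-3); Beta at s1 (9>0); Delta at s1 (9>2).
Delta: no other strategy beats it everywhere (Alpha at s1 (2>-3); Beta at s1 (2>0); Gamma at s2 (9=9)).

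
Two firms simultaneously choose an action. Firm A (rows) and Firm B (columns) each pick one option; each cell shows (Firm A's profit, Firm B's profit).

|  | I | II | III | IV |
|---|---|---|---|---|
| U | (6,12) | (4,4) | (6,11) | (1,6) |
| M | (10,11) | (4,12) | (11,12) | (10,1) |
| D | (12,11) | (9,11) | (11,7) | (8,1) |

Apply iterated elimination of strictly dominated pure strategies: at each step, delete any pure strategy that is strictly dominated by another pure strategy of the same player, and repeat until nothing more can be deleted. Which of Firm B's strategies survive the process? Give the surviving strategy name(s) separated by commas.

For Firm A, D strictly dominates U on the remaining columns (I: 12>6, II: 9>4, III: 11>6, IV: 8>1); eliminate U.
Column IV is eliminated: I beats it against every remaining row (M: 11>1, D: 11>1).
Among the remaining strategies, none is strictly dominated by another pure strategy of the same player, so the elimination stops.
Surviving strategies — Firm A: {M, D}; Firm B: {I, II, III}.

I, II, III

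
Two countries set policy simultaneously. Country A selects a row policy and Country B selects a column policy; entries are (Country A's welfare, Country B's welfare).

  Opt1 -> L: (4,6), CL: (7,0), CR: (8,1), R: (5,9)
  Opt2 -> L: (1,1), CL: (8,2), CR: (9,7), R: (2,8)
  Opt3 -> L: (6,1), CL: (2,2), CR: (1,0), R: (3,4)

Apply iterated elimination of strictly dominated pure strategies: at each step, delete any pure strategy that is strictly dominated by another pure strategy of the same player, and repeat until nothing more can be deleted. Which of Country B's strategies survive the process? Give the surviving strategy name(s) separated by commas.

For Country B, R strictly dominates L on the remaining rows (Opt1: 9>6, Opt2: 8>1, Opt3: 4>1); eliminate L.
For Country A, Opt1 strictly dominates Opt3 on the remaining columns (CL: 7>2, CR: 8>1, R: 5>3); eliminate Opt3.
Column CL is eliminated: CR beats it against every remaining row (Opt1: 1>0, Opt2: 7>2).
For Country B, R strictly dominates CR on the remaining rows (Opt1: 9>1, Opt2: 8>7); eliminate CR.
For Country A, Opt1 strictly dominates Opt2 on the remaining columns (R: 5>2); eliminate Opt2.
Among the remaining strategies, none is strictly dominated by another pure strategy of the same player, so the elimination stops.
Surviving strategies — Country A: {Opt1}; Country B: {R}.

R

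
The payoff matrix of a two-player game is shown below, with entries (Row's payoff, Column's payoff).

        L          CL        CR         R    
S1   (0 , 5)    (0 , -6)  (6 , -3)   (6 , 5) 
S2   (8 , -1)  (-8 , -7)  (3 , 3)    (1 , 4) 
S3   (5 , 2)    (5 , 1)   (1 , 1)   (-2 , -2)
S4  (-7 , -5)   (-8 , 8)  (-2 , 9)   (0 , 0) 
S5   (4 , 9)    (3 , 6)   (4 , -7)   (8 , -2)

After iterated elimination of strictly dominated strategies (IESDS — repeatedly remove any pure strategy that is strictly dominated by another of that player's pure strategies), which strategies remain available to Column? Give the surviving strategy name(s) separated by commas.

L, R

Row S4 is eliminated: S1 beats it against every remaining column (L: 0>-7, CL: 0>-8, CR: 6>-2, R: 6>0).
Column's strategy CL is strictly dominated by L (S1: 5>-6, S2: -1>-7, S3: 2>1, S5: 9>6) and is removed.
Row's strategy S3 is strictly dominated by S2 (L: 8>5, CR: 3>1, R: 1>-2) and is removed.
For Column, R strictly dominates CR on the remaining rows (S1: 5>-3, S2: 4>3, S5: -2>-7); eliminate CR.
Row S1 is eliminated: S5 beats it against every remaining column (L: 4>0, R: 8>6).
Among the remaining strategies, none is strictly dominated by another pure strategy of the same player, so the elimination stops.
Surviving strategies — Row: {S2, S5}; Column: {L, R}.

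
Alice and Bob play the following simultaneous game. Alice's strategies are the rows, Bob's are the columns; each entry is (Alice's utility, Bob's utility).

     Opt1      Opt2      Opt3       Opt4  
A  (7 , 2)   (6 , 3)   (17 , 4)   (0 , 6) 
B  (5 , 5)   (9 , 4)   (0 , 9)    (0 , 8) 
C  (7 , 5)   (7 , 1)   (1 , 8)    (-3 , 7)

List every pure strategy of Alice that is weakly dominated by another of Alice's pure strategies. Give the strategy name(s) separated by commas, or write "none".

A: no other strategy beats it everywhere (B at Opt1 (7>5); C at Opt3 (17>1)).
B: no other strategy beats it everywhere (A at Opt2 (9>6); C at Opt2 (9>7)).
C is not dominated — it holds its own against A at Opt2 (7>6); B at Opt1 (7>5).

none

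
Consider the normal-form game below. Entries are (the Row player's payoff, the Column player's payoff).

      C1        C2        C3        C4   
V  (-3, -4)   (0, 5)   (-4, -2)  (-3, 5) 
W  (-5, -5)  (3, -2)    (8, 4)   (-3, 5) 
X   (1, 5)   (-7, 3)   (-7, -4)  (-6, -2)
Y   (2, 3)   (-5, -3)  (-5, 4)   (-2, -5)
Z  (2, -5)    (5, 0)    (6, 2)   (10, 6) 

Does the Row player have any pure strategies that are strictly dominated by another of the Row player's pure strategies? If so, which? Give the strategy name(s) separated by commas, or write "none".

Z strictly dominates V — C1: 2>-3, C2: 5>0, C3: 6>-4, C4: 10>-3.
W: no other strategy beats it everywhere (V at C2 (3>0); X at C2 (3>-7); Y at C2 (3>-5); Z at C3 (8>6)).
X: dominated, since Y does at least as well everywhere (C1: 2>1, C2: -5>-7, C3: -5>-7, C4: -2>-6).
Nothing dominates Y: V at C1 (2>-3); W at C1 (2>-5); X at C1 (2>1); Z at C1 (2=2).
Z: no other strategy beats it everywhere (V at C1 (2>-3); W at C1 (2>-5); X at C1 (2>1); Y at C1 (2=2)).

V, X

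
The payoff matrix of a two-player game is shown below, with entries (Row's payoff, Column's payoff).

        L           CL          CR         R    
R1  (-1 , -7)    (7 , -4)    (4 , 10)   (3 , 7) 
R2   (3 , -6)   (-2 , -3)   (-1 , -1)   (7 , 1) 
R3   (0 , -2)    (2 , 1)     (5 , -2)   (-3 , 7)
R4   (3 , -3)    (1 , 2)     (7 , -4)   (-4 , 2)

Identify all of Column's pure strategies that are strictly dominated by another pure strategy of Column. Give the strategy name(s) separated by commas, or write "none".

L is strictly dominated by CL (R1: -4>-7, R2: -3>-6, R3: 1>-2, R4: 2>-3).
Nothing dominates CL: L at R1 (-4>-7); CR at R3 (1>-2); R at R4 (2=2).
CR is not dominated — it holds its own against L at R1 (10>-7); CL at R1 (10>-4); R at R1 (10>7).
R is not dominated — it holds its own against L at R1 (7>-7); CL at R1 (7>-4); CR at R2 (1>-1).

L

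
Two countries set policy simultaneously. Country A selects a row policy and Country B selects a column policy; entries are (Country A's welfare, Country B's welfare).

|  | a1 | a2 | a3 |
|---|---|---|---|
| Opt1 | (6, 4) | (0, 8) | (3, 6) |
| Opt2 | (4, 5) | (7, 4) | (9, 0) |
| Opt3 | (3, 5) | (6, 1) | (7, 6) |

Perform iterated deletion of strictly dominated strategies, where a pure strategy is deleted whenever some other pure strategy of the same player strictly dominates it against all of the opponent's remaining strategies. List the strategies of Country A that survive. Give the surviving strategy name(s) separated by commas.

For Country A, Opt2 strictly dominates Opt3 on the remaining columns (a1: 4>3, a2: 7>6, a3: 9>7); eliminate Opt3.
Country B's strategy a3 is strictly dominated by a2 (Opt1: 8>6, Opt2: 4>0) and is removed.
Among the remaining strategies, none is strictly dominated by another pure strategy of the same player, so the elimination stops.
Surviving strategies — Country A: {Opt1, Opt2}; Country B: {a1, a2}.

Opt1, Opt2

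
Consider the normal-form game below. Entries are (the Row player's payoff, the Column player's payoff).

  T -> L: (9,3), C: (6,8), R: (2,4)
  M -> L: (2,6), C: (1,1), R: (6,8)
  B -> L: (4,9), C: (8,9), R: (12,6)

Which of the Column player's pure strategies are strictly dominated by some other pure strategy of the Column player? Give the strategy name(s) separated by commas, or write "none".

none

L is not dominated — it holds its own against C at M (6>1); R at B (9>6).
C: no other strategy beats it everywhere (L at T (8>3); R at T (8>4)).
R: no other strategy beats it everywhere (L at T (4>3); C at M (8>1)).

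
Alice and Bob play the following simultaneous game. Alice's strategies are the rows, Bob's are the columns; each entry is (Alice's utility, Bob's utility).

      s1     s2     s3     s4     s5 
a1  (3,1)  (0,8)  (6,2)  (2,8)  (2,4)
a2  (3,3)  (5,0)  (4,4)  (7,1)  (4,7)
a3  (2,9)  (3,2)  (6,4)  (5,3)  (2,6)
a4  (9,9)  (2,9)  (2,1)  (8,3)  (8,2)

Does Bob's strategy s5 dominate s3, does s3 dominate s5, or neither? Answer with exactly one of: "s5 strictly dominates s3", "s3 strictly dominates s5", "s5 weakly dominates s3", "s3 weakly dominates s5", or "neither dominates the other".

s5 strictly dominates s3

s5's payoffs vs s3's, by Alice's action — a1: 4>2, a2: 7>4, a3: 6>4, a4: 2>1.
s5 gives a strictly higher payoff against each opponent action, so s5 strictly dominates s3.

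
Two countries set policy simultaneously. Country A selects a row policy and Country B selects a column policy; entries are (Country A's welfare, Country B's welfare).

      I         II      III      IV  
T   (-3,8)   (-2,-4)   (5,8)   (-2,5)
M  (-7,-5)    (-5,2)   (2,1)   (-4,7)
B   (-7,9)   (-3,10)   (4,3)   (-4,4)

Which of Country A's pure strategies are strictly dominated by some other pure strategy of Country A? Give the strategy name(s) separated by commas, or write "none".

T is not dominated — it holds its own against M at I (-3>-7); B at I (-3>-7).
M: dominated, since T does at least as well everywhere (I: -3>-7, II: -2>-5, III: 5>2, IV: -2>-4).
B is strictly dominated by T (I: -3>-7, II: -2>-3, III: 5>4, IV: -2>-4).

M, B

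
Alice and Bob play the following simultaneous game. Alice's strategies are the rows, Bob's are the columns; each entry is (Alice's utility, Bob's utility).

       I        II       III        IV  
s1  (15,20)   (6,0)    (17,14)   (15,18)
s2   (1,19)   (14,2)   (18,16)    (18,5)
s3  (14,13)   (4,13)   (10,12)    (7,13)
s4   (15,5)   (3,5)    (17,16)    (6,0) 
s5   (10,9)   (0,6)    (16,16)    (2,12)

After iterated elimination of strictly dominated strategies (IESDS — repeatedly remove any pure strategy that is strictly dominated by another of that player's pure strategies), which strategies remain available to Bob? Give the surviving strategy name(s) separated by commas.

I, III

Alice's strategy s3 is strictly dominated by s1 (I: 15>14, II: 6>4, III: 17>10, IV: 15>7) and is removed.
Alice's strategy s5 is strictly dominated by s1 (I: 15>10, II: 6>0, III: 17>16, IV: 15>2) and is removed.
Column II is eliminated: III beats it against every remaining row (s1: 14>0, s2: 16>2, s4: 16>5).
Column IV is eliminated: I beats it against every remaining row (s1: 20>18, s2: 19>5, s4: 5>0).
Among the remaining strategies, none is strictly dominated by another pure strategy of the same player, so the elimination stops.
Surviving strategies — Alice: {s1, s2, s4}; Bob: {I, III}.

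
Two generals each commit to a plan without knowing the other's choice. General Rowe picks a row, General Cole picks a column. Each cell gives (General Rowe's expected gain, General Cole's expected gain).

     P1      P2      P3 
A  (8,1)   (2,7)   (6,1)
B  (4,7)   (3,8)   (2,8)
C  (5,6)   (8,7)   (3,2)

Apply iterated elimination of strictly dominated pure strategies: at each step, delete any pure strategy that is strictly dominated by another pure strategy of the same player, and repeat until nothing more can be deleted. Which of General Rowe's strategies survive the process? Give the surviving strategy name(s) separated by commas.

For General Rowe, C strictly dominates B on the remaining columns (P1: 5>4, P2: 8>3, P3: 3>2); eliminate B.
Column P1 is eliminated: P2 beats it against every remaining row (A: 7>1, C: 7>6).
Column P3 is eliminated: P2 beats it against every remaining row (A: 7>1, C: 7>2).
For General Rowe, C strictly dominates A on the remaining columns (P2: 8>2); eliminate A.
Among the remaining strategies, none is strictly dominated by another pure strategy of the same player, so the elimination stops.
Surviving strategies — General Rowe: {C}; General Cole: {P2}.

C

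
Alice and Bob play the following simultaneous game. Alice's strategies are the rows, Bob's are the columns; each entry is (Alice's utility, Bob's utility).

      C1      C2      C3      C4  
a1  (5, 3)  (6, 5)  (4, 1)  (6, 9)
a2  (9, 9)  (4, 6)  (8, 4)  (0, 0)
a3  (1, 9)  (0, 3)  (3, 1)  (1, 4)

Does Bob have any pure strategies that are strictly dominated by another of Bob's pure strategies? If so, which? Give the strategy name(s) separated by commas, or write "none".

Nothing dominates C1: C2 at a2 (9>6); C3 at a1 (3>1); C4 at a2 (9>0).
C2 is not dominated — it holds its own against C1 at a1 (5>3); C3 at a1 (5>1); C4 at a2 (6>0).
C1 strictly dominates C3 — a1: 3>1, a2: 9>4, a3: 9>1.
C4: no other strategy beats it everywhere (C1 at a1 (9>3); C2 at a1 (9>5); C3 at a1 (9>1)).

C3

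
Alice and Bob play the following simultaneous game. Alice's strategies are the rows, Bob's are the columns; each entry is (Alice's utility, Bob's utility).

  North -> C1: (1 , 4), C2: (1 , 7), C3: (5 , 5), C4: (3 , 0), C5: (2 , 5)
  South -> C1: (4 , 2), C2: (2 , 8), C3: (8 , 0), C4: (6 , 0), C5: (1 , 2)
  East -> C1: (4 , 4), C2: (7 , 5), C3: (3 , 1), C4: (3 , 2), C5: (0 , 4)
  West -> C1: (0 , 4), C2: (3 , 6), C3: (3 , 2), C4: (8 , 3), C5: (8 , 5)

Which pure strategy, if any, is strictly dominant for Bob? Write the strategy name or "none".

C2 vs C1: North: 7>4, South: 8>2, East: 5>4, West: 6>4.
C2 vs C3: North: 7>5, South: 8>0, East: 5>1, West: 6>2.
C2 vs C4: North: 7>0, South: 8>0, East: 5>2, West: 6>3.
C2 vs C5: North: 7>5, South: 8>2, East: 5>4, West: 6>5.
C2 strictly beats every other strategy against every opponent action, so it is strictly dominant.

C2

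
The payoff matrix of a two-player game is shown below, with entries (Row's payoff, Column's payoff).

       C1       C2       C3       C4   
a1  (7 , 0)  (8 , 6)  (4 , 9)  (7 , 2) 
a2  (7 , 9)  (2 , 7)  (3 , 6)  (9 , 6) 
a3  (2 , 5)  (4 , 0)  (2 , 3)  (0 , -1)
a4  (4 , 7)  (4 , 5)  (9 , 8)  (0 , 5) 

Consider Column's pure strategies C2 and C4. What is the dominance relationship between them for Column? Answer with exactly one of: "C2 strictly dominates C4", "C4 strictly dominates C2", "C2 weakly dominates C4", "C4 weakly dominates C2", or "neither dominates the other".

C2 weakly dominates C4

C2's payoffs vs C4's, by Row's action — a1: 6>2, a2: 7>6, a3: 0>-1, a4: 5=5.
C2 is at least as good everywhere and strictly better somewhere (tied only at a4), so C2 weakly but not strictly dominates C4.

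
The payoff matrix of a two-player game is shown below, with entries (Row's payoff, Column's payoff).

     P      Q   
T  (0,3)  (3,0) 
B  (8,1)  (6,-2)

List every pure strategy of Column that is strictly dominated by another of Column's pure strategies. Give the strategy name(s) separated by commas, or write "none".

P is not dominated — it holds its own against Q at T (3>0).
P strictly dominates Q — T: 3>0, B: 1>-2.

Q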